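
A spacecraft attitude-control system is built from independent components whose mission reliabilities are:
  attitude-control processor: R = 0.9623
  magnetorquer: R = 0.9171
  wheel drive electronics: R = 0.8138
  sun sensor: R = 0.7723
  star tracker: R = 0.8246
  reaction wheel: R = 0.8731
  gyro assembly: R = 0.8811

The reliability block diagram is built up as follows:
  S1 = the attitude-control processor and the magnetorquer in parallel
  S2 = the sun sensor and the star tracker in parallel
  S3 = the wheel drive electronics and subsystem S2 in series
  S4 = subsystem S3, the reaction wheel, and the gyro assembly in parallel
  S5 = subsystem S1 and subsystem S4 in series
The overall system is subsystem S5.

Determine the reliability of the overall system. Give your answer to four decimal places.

Parallel (attitude-control processor and magnetorquer): 1 − (1 − 0.962300)(1 − 0.917100) = 0.996875
Parallel (sun sensor and star tracker): 1 − (1 − 0.772300)(1 − 0.824600) = 0.960061
Series (wheel drive electronics and [0.960061]): 0.813800 × 0.960061 = 0.781298
Parallel ([0.781298], reaction wheel, and gyro assembly): 1 − (1 − 0.781298)(1 − 0.873100)(1 − 0.881100) = 0.996700
Series ([0.996875] and [0.996700]): 0.996875 × 0.996700 = 0.9936

0.9936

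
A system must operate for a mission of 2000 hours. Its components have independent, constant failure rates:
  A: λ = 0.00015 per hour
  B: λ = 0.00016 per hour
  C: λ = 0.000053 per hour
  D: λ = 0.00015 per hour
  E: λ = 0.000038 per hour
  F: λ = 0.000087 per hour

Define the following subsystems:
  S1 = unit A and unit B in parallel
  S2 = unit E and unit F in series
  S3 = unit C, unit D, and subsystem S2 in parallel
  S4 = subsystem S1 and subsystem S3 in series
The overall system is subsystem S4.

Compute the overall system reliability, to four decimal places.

0.9237

R(A) = exp(−0.00015 × 2000) = 0.740818
R(B) = exp(−0.00016 × 2000) = 0.726149
R(C) = exp(−0.000053 × 2000) = 0.899425
R(D) = exp(−0.00015 × 2000) = 0.740818
R(E) = exp(−0.000038 × 2000) = 0.926816
R(F) = exp(−0.000087 × 2000) = 0.840297
Parallel (A and B): 1 − (1 − 0.740818)(1 − 0.726149) = 0.929023
Series (E and F): 0.926816 × 0.840297 = 0.778801
Parallel (C, D, and [0.778801]): 1 − (1 − 0.899425)(1 − 0.740818)(1 − 0.778801) = 0.994234
Series ([0.929023] and [0.994234]): 0.929023 × 0.994234 = 0.9237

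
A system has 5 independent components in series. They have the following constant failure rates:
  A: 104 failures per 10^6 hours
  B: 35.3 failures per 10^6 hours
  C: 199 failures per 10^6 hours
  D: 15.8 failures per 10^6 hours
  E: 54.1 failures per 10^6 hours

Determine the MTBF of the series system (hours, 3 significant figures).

Series of exponential components: λ_sys = Σ λ_i
λ_sys = 0.000104 + 0.0000353 + 0.000199 + 0.0000158 + 0.0000541 = 4.0820e-04 /h
MTBF = 1 / λ_sys = 2450 h

2450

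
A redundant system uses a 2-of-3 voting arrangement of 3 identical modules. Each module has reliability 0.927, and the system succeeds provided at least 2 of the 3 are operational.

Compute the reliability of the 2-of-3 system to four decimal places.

0.9848

R = Σ_{i=2}^{3} C(3,i) p^i (1−p)^{3−i} with p = 0.927
C(3,2)·0.927^2·0.073^1 = 0.188193
C(3,3)·0.927^3·0.073^0 = 0.796598
Sum = 0.9848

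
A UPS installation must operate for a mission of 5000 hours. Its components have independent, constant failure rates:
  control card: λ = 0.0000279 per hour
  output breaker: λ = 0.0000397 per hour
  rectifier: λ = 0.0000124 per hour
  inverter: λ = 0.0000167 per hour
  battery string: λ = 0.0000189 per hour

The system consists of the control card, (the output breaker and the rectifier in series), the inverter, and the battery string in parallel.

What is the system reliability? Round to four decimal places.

0.9998

R(control card) = exp(−0.0000279 × 5000) = 0.869793
R(output breaker) = exp(−0.0000397 × 5000) = 0.819960
R(rectifier) = exp(−0.0000124 × 5000) = 0.939883
R(inverter) = exp(−0.0000167 × 5000) = 0.919891
R(battery string) = exp(−0.0000189 × 5000) = 0.909828
Series (output breaker and rectifier): 0.819960 × 0.939883 = 0.770666
Parallel (control card, [0.770666], inverter, and battery string): 1 − (1 − 0.869793)(1 − 0.770666)(1 − 0.919891)(1 − 0.909828) = 0.9998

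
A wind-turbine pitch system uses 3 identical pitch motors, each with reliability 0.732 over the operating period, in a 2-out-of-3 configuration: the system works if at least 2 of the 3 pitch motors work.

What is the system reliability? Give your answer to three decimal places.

R = Σ_{i=2}^{3} C(3,i) p^i (1−p)^{3−i} with p = 0.732
C(3,2)·0.732^2·0.268^1 = 0.43080
C(3,3)·0.732^3·0.268^0 = 0.39222
Sum = 0.823

0.823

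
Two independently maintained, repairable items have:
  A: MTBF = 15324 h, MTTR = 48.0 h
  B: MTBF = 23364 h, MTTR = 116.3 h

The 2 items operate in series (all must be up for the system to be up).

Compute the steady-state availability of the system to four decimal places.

0.9919

A(A) = MTBF/(MTBF+MTTR) = 15324/(15324+48.0) = 0.996877
A(B) = MTBF/(MTBF+MTTR) = 23364/(23364+116.3) = 0.995047
Series availability: 0.996877 × 0.995047 = 0.9919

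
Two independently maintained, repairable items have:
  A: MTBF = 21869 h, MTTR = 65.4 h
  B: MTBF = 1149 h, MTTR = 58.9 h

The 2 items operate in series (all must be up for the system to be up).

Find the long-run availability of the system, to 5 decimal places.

A(A) = MTBF/(MTBF+MTTR) = 21869/(21869+65.4) = 0.997018
A(B) = MTBF/(MTBF+MTTR) = 1149/(1149+58.9) = 0.951238
Series availability: 0.997018 × 0.951238 = 0.94840

0.94840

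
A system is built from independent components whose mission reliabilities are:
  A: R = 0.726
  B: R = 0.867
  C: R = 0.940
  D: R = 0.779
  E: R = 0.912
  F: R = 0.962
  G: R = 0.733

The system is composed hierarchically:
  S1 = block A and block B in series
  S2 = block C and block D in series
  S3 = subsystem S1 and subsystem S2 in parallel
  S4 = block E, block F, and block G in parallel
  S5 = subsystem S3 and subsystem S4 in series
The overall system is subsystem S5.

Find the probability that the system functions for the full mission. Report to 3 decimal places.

0.900

Series (A and B): 0.72600 × 0.86700 = 0.62944
Series (C and D): 0.94000 × 0.77900 = 0.73226
Parallel ([0.62944] and [0.73226]): 1 − (1 − 0.62944)(1 − 0.73226) = 0.90079
Parallel (E, F, and G): 1 − (1 − 0.91200)(1 − 0.96200)(1 − 0.73300) = 0.99911
Series ([0.90079] and [0.99911]): 0.90079 × 0.99911 = 0.900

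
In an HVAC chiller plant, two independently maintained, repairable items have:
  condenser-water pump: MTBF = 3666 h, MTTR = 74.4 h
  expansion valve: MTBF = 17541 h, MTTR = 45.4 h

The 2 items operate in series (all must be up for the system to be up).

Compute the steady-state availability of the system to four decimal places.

0.9776

A(condenser-water pump) = MTBF/(MTBF+MTTR) = 3666/(3666+74.4) = 0.980109
A(expansion valve) = MTBF/(MTBF+MTTR) = 17541/(17541+45.4) = 0.997418
Series availability: 0.980109 × 0.997418 = 0.9776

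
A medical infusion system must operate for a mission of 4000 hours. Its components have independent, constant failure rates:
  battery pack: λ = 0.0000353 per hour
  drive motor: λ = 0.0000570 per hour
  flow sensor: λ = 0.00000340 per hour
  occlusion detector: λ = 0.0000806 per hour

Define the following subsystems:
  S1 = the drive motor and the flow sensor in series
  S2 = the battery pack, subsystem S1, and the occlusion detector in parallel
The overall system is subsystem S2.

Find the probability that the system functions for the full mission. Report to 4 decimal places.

0.9922

R(battery pack) = exp(−0.0000353 × 4000) = 0.868316
R(drive motor) = exp(−0.0000570 × 4000) = 0.796124
R(flow sensor) = exp(−0.00000340 × 4000) = 0.986492
R(occlusion detector) = exp(−0.0000806 × 4000) = 0.724408
Series (drive motor and flow sensor): 0.796124 × 0.986492 = 0.785370
Parallel (battery pack, [0.785370], and occlusion detector): 1 − (1 − 0.868316)(1 − 0.785370)(1 − 0.724408) = 0.9922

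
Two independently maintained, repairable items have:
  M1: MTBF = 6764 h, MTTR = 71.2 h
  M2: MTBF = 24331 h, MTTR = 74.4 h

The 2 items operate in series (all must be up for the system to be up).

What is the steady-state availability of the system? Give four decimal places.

A(M1) = MTBF/(MTBF+MTTR) = 6764/(6764+71.2) = 0.989583
A(M2) = MTBF/(MTBF+MTTR) = 24331/(24331+74.4) = 0.996951
Series availability: 0.989583 × 0.996951 = 0.9866

0.9866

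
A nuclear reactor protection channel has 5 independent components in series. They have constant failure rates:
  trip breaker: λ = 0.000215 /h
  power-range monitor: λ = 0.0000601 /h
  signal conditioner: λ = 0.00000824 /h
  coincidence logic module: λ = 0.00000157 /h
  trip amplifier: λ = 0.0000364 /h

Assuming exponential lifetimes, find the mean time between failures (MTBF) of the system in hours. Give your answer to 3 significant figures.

3110

Series of exponential components: λ_sys = Σ λ_i
λ_sys = 0.000215 + 0.0000601 + 0.00000824 + 0.00000157 + 0.0000364 = 3.2131e-04 /h
MTBF = 1 / λ_sys = 3110 h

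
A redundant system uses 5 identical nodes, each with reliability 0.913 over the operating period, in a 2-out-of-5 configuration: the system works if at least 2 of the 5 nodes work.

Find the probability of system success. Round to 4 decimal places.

R = Σ_{i=2}^{5} C(5,i) p^i (1−p)^{5−i} with p = 0.913
C(5,2)·0.913^2·0.087^3 = 0.005489
C(5,3)·0.913^3·0.087^2 = 0.057604
C(5,4)·0.913^4·0.087^1 = 0.302254
C(5,5)·0.913^5·0.087^0 = 0.634386
Sum = 0.9997

0.9997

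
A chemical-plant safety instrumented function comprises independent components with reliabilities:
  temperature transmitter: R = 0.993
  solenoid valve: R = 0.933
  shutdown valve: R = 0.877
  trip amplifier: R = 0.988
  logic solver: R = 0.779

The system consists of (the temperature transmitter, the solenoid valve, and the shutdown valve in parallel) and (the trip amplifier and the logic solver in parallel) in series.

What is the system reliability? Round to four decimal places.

0.9973

Parallel (temperature transmitter, solenoid valve, and shutdown valve): 1 − (1 − 0.993000)(1 − 0.933000)(1 − 0.877000) = 0.999942
Parallel (trip amplifier and logic solver): 1 − (1 − 0.988000)(1 − 0.779000) = 0.997348
Series ([0.999942] and [0.997348]): 0.999942 × 0.997348 = 0.9973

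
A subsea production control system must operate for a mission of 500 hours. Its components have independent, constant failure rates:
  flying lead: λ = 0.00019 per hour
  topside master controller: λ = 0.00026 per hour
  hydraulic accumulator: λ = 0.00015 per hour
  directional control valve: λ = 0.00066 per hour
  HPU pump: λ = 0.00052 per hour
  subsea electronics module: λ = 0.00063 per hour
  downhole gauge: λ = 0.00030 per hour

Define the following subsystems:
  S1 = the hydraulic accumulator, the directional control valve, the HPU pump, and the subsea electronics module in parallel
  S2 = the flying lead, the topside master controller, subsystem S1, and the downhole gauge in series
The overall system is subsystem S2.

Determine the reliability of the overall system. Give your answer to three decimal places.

0.686

R(flying lead) = exp(−0.00019 × 500) = 0.90937
R(topside master controller) = exp(−0.00026 × 500) = 0.87810
R(hydraulic accumulator) = exp(−0.00015 × 500) = 0.92774
R(directional control valve) = exp(−0.00066 × 500) = 0.71892
R(HPU pump) = exp(−0.00052 × 500) = 0.77105
R(subsea electronics module) = exp(−0.00063 × 500) = 0.72979
R(downhole gauge) = exp(−0.00030 × 500) = 0.86071
Parallel (hydraulic accumulator, directional control valve, HPU pump, and subsea electronics module): 1 − (1 − 0.92774)(1 − 0.71892)(1 − 0.77105)(1 − 0.72979) = 0.99874
Series (flying lead, topside master controller, [0.99874], and downhole gauge): 0.90937 × 0.87810 × 0.99874 × 0.86071 = 0.686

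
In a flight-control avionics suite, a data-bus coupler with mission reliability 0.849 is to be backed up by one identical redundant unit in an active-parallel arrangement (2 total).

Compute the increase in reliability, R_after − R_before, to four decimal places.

R_before = 0.849
R_after = 1 − (1 − 0.849)^2 = 0.9772
ΔR = 0.9772 − 0.849 = 0.1282

0.1282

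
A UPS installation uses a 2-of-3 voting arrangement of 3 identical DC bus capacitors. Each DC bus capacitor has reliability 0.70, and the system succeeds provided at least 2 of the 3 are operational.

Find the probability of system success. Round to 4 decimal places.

0.7840

R = Σ_{i=2}^{3} C(3,i) p^i (1−p)^{3−i} with p = 0.70
C(3,2)·0.70^2·0.30^1 = 0.441000
C(3,3)·0.70^3·0.30^0 = 0.343000
Sum = 0.7840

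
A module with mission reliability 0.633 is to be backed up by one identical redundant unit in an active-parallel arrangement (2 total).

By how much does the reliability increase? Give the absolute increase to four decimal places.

R_before = 0.633
R_after = 1 − (1 − 0.633)^2 = 0.8653
ΔR = 0.8653 − 0.633 = 0.2323

0.2323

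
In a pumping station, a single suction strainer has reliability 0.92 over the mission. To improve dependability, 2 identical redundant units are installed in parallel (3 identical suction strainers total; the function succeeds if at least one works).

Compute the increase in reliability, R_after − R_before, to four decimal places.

0.0795

R_before = 0.92
R_after = 1 − (1 − 0.92)^3 = 0.9995
ΔR = 0.9995 − 0.92 = 0.0795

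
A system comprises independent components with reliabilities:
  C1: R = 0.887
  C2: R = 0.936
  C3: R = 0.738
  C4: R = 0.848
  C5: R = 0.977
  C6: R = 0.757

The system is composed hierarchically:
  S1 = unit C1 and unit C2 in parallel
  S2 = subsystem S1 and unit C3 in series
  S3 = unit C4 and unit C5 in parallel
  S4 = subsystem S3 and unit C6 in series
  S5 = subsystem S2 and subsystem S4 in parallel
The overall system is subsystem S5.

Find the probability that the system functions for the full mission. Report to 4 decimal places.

Parallel (C1 and C2): 1 − (1 − 0.887000)(1 − 0.936000) = 0.992768
Series ([0.992768] and C3): 0.992768 × 0.738000 = 0.732663
Parallel (C4 and C5): 1 − (1 − 0.848000)(1 − 0.977000) = 0.996504
Series ([0.996504] and C6): 0.996504 × 0.757000 = 0.754354
Parallel ([0.732663] and [0.754354]): 1 − (1 − 0.732663)(1 − 0.754354) = 0.9343

0.9343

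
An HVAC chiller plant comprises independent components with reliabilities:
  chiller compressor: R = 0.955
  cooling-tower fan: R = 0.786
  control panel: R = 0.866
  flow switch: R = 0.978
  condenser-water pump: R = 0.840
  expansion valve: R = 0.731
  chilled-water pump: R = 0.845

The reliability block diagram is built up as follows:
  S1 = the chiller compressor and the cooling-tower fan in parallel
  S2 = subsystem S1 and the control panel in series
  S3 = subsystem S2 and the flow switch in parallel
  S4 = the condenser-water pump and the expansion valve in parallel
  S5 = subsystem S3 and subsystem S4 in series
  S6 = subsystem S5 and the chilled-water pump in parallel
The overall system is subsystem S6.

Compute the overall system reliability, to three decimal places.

0.993

Parallel (chiller compressor and cooling-tower fan): 1 − (1 − 0.95500)(1 − 0.78600) = 0.99037
Series ([0.99037] and control panel): 0.99037 × 0.86600 = 0.85766
Parallel ([0.85766] and flow switch): 1 − (1 − 0.85766)(1 − 0.97800) = 0.99687
Parallel (condenser-water pump and expansion valve): 1 − (1 − 0.84000)(1 − 0.73100) = 0.95696
Series ([0.99687] and [0.95696]): 0.99687 × 0.95696 = 0.95396
Parallel ([0.95396] and chilled-water pump): 1 − (1 − 0.95396)(1 − 0.84500) = 0.993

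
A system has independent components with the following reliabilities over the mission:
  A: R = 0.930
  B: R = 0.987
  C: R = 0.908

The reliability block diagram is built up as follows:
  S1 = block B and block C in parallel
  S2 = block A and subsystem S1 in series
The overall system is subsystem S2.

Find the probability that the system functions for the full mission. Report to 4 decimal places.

Parallel (B and C): 1 − (1 − 0.987000)(1 − 0.908000) = 0.998804
Series (A and [0.998804]): 0.930000 × 0.998804 = 0.9289

0.9289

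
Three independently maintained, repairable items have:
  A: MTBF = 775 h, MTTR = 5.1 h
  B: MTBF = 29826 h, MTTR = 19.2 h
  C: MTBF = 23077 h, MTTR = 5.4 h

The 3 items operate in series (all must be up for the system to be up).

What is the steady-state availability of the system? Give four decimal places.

0.9926

A(A) = MTBF/(MTBF+MTTR) = 775/(775+5.1) = 0.993462
A(B) = MTBF/(MTBF+MTTR) = 29826/(29826+19.2) = 0.999357
A(C) = MTBF/(MTBF+MTTR) = 23077/(23077+5.4) = 0.999766
Series availability: 0.993462 × 0.999357 × 0.999766 = 0.9926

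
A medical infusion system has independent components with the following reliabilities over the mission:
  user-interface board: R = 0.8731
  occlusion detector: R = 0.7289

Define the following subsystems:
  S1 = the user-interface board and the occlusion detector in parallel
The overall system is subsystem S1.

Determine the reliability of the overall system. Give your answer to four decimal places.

Parallel (user-interface board and occlusion detector): 1 − (1 − 0.873100)(1 − 0.728900) = 0.9656

0.9656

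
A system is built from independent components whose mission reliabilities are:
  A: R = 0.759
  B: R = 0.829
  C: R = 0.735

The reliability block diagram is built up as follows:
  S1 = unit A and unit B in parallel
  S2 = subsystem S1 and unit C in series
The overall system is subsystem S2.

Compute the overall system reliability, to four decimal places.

0.7047

Parallel (A and B): 1 − (1 − 0.759000)(1 − 0.829000) = 0.958789
Series ([0.958789] and C): 0.958789 × 0.735000 = 0.7047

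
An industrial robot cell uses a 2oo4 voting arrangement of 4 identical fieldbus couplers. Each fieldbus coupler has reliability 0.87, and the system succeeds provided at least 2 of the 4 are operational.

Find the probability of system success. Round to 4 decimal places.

R = Σ_{i=2}^{4} C(4,i) p^i (1−p)^{4−i} with p = 0.87
C(4,2)·0.87^2·0.13^2 = 0.076750
C(4,3)·0.87^3·0.13^1 = 0.342422
C(4,4)·0.87^4·0.13^0 = 0.572898
Sum = 0.9921

0.9921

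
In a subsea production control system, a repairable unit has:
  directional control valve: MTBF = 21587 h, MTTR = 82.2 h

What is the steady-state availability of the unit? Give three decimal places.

0.996

A(directional control valve) = MTBF/(MTBF+MTTR) = 21587/(21587+82.2) = 0.996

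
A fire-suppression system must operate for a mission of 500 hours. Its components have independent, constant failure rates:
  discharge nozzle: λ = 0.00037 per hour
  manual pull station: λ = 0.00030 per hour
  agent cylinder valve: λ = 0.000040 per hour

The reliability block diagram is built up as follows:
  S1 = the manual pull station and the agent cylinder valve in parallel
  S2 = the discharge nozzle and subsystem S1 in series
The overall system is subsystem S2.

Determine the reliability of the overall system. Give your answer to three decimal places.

R(discharge nozzle) = exp(−0.00037 × 500) = 0.83110
R(manual pull station) = exp(−0.00030 × 500) = 0.86071
R(agent cylinder valve) = exp(−0.000040 × 500) = 0.98020
Parallel (manual pull station and agent cylinder valve): 1 − (1 − 0.86071)(1 − 0.98020) = 0.99724
Series (discharge nozzle and [0.99724]): 0.83110 × 0.99724 = 0.829

0.829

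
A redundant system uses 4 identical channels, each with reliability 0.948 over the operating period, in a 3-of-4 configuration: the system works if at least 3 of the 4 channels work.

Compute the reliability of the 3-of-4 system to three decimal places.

R = Σ_{i=3}^{4} C(4,i) p^i (1−p)^{4−i} with p = 0.948
C(4,3)·0.948^3·0.052^1 = 0.17721
C(4,4)·0.948^4·0.052^0 = 0.80767
Sum = 0.985

0.985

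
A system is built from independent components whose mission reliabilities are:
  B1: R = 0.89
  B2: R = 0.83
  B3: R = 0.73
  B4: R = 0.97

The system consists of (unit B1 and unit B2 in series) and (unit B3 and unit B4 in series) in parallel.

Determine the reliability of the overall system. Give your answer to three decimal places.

0.924

Series (B1 and B2): 0.89000 × 0.83000 = 0.73870
Series (B3 and B4): 0.73000 × 0.97000 = 0.70810
Parallel ([0.73870] and [0.70810]): 1 − (1 − 0.73870)(1 − 0.70810) = 0.924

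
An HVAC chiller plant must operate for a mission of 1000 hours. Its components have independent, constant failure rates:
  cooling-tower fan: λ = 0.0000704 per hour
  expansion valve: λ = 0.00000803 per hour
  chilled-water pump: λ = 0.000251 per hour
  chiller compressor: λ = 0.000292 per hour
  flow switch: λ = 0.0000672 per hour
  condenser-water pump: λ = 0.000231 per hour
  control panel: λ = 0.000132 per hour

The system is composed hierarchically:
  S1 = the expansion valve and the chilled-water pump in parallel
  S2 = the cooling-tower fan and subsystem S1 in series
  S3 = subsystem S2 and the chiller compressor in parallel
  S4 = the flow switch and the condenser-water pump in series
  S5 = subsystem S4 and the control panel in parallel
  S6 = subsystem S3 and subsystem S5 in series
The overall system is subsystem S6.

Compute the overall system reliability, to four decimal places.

0.9510

R(cooling-tower fan) = exp(−0.0000704 × 1000) = 0.932021
R(expansion valve) = exp(−0.00000803 × 1000) = 0.992002
R(chilled-water pump) = exp(−0.000251 × 1000) = 0.778022
R(chiller compressor) = exp(−0.000292 × 1000) = 0.746769
R(flow switch) = exp(−0.0000672 × 1000) = 0.935008
R(condenser-water pump) = exp(−0.000231 × 1000) = 0.793739
R(control panel) = exp(−0.000132 × 1000) = 0.876341
Parallel (expansion valve and chilled-water pump): 1 − (1 − 0.992002)(1 − 0.778022) = 0.998225
Series (cooling-tower fan and [0.998225]): 0.932021 × 0.998225 = 0.930367
Parallel ([0.930367] and chiller compressor): 1 − (1 − 0.930367)(1 − 0.746769) = 0.982367
Series (flow switch and condenser-water pump): 0.935008 × 0.793739 = 0.742152
Parallel ([0.742152] and control panel): 1 − (1 − 0.742152)(1 − 0.876341) = 0.968115
Series ([0.982367] and [0.968115]): 0.982367 × 0.968115 = 0.9510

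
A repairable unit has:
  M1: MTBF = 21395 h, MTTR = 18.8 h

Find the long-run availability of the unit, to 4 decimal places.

0.9991

A(M1) = MTBF/(MTBF+MTTR) = 21395/(21395+18.8) = 0.9991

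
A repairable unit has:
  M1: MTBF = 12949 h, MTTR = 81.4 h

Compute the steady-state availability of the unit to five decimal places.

A(M1) = MTBF/(MTBF+MTTR) = 12949/(12949+81.4) = 0.99375

0.99375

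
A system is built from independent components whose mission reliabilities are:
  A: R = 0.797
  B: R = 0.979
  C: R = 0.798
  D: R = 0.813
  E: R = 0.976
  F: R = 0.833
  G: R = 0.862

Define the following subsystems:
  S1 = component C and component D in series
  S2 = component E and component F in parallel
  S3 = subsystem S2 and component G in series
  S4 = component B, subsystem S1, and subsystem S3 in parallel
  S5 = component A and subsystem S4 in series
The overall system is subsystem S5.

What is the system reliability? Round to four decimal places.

Series (C and D): 0.798000 × 0.813000 = 0.648774
Parallel (E and F): 1 − (1 − 0.976000)(1 − 0.833000) = 0.995992
Series ([0.995992] and G): 0.995992 × 0.862000 = 0.858545
Parallel (B, [0.648774], and [0.858545]): 1 − (1 − 0.979000)(1 − 0.648774)(1 − 0.858545) = 0.998957
Series (A and [0.998957]): 0.797000 × 0.998957 = 0.7962

0.7962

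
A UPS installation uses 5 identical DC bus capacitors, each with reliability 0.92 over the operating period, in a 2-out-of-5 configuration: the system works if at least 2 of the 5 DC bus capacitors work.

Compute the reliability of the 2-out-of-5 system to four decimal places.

0.9998

R = Σ_{i=2}^{5} C(5,i) p^i (1−p)^{5−i} with p = 0.92
C(5,2)·0.92^2·0.08^3 = 0.004334
C(5,3)·0.92^3·0.08^2 = 0.049836
C(5,4)·0.92^4·0.08^1 = 0.286557
C(5,5)·0.92^5·0.08^0 = 0.659082
Sum = 0.9998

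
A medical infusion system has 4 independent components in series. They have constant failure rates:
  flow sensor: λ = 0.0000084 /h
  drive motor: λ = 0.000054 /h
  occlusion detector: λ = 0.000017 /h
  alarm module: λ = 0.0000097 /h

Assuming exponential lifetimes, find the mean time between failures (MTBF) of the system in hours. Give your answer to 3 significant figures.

Series of exponential components: λ_sys = Σ λ_i
λ_sys = 0.0000084 + 0.000054 + 0.000017 + 0.0000097 = 8.9100e-05 /h
MTBF = 1 / λ_sys = 11200 h

11200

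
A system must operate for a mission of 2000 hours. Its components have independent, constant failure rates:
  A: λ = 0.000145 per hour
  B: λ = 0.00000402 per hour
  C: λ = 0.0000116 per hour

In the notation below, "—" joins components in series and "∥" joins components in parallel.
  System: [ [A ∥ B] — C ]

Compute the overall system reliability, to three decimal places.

0.975

R(A) = exp(−0.000145 × 2000) = 0.74826
R(B) = exp(−0.00000402 × 2000) = 0.99199
R(C) = exp(−0.0000116 × 2000) = 0.97707
Parallel (A and B): 1 − (1 − 0.74826)(1 − 0.99199) = 0.99798
Series ([0.99798] and C): 0.99798 × 0.97707 = 0.975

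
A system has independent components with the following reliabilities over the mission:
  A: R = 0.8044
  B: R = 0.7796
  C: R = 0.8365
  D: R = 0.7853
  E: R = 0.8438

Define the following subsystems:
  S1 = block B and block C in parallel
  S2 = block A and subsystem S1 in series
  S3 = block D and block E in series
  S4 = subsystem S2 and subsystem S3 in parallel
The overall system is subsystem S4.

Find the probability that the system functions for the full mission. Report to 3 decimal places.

0.924

Parallel (B and C): 1 − (1 − 0.77960)(1 − 0.83650) = 0.96396
Series (A and [0.96396]): 0.80440 × 0.96396 = 0.77541
Series (D and E): 0.78530 × 0.84380 = 0.66264
Parallel ([0.77541] and [0.66264]): 1 − (1 − 0.77541)(1 − 0.66264) = 0.924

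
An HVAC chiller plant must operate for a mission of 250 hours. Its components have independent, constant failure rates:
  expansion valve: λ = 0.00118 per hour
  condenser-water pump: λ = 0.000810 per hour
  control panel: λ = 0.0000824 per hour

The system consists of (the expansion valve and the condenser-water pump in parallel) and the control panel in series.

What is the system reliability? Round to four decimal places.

R(expansion valve) = exp(−0.00118 × 250) = 0.744532
R(condenser-water pump) = exp(−0.000810 × 250) = 0.816686
R(control panel) = exp(−0.0000824 × 250) = 0.979611
Parallel (expansion valve and condenser-water pump): 1 − (1 − 0.744532)(1 − 0.816686) = 0.953169
Series ([0.953169] and control panel): 0.953169 × 0.979611 = 0.9337

0.9337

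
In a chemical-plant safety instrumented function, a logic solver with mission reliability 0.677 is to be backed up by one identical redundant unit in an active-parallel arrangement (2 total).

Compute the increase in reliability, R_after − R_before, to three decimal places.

0.219

R_before = 0.677
R_after = 1 − (1 − 0.677)^2 = 0.896
ΔR = 0.896 − 0.677 = 0.219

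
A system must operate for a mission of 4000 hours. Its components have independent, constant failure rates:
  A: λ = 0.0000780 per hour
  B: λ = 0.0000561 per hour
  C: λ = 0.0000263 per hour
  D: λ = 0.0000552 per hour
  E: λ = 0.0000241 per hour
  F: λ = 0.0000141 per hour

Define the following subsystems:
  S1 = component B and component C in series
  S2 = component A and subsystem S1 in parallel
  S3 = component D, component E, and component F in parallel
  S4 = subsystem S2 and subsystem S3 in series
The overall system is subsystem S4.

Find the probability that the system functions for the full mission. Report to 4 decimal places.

0.9238

R(A) = exp(−0.0000780 × 4000) = 0.731982
R(B) = exp(−0.0000561 × 4000) = 0.798995
R(C) = exp(−0.0000263 × 4000) = 0.900144
R(D) = exp(−0.0000552 × 4000) = 0.801877
R(E) = exp(−0.0000241 × 4000) = 0.908101
R(F) = exp(−0.0000141 × 4000) = 0.945161
Series (B and C): 0.798995 × 0.900144 = 0.719211
Parallel (A and [0.719211]): 1 − (1 − 0.731982)(1 − 0.719211) = 0.924743
Parallel (D, E, and F): 1 − (1 − 0.801877)(1 − 0.908101)(1 − 0.945161) = 0.999002
Series ([0.924743] and [0.999002]): 0.924743 × 0.999002 = 0.9238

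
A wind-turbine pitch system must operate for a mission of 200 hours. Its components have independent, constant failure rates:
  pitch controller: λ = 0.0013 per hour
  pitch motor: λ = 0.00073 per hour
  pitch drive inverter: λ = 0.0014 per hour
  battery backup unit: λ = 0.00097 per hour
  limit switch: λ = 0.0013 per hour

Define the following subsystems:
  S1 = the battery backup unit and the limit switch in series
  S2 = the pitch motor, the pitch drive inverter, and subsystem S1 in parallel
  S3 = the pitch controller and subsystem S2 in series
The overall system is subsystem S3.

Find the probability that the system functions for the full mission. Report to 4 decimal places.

0.7617

R(pitch controller) = exp(−0.0013 × 200) = 0.771052
R(pitch motor) = exp(−0.00073 × 200) = 0.864158
R(pitch drive inverter) = exp(−0.0014 × 200) = 0.755784
R(battery backup unit) = exp(−0.00097 × 200) = 0.823658
R(limit switch) = exp(−0.0013 × 200) = 0.771052
Series (battery backup unit and limit switch): 0.823658 × 0.771052 = 0.635083
Parallel (pitch motor, pitch drive inverter, and [0.635083]): 1 − (1 − 0.864158)(1 − 0.755784)(1 − 0.635083) = 0.987894
Series (pitch controller and [0.987894]): 0.771052 × 0.987894 = 0.7617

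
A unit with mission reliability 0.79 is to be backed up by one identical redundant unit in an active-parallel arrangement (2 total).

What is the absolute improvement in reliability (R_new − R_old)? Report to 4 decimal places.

0.1659

R_before = 0.79
R_after = 1 − (1 − 0.79)^2 = 0.9559
ΔR = 0.9559 − 0.79 = 0.1659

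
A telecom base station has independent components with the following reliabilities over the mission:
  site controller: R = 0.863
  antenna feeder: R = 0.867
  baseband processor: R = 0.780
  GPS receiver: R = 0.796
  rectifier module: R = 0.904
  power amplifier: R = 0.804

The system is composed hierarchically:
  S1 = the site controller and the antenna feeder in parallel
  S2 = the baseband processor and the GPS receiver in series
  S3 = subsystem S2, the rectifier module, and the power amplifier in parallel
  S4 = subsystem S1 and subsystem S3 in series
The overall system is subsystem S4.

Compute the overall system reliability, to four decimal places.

0.9748

Parallel (site controller and antenna feeder): 1 − (1 − 0.863000)(1 − 0.867000) = 0.981779
Series (baseband processor and GPS receiver): 0.780000 × 0.796000 = 0.620880
Parallel ([0.620880], rectifier module, and power amplifier): 1 − (1 − 0.620880)(1 − 0.904000)(1 − 0.804000) = 0.992866
Series ([0.981779] and [0.992866]): 0.981779 × 0.992866 = 0.9748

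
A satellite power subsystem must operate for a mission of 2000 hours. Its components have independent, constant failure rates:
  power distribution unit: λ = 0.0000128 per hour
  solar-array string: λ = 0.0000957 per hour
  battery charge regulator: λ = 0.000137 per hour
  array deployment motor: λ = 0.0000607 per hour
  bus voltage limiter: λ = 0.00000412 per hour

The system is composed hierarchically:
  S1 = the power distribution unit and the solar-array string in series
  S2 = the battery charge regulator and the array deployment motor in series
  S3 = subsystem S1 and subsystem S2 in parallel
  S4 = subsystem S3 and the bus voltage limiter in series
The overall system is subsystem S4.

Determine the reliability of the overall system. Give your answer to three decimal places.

R(power distribution unit) = exp(−0.0000128 × 2000) = 0.97472
R(solar-array string) = exp(−0.0000957 × 2000) = 0.82580
R(battery charge regulator) = exp(−0.000137 × 2000) = 0.76033
R(array deployment motor) = exp(−0.0000607 × 2000) = 0.88568
R(bus voltage limiter) = exp(−0.00000412 × 2000) = 0.99179
Series (power distribution unit and solar-array string): 0.97472 × 0.82580 = 0.80492
Series (battery charge regulator and array deployment motor): 0.76033 × 0.88568 = 0.67341
Parallel ([0.80492] and [0.67341]): 1 − (1 − 0.80492)(1 − 0.67341) = 0.93629
Series ([0.93629] and bus voltage limiter): 0.93629 × 0.99179 = 0.929

0.929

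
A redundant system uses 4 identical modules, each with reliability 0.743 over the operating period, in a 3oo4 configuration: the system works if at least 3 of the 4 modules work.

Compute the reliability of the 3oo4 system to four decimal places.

R = Σ_{i=3}^{4} C(4,i) p^i (1−p)^{4−i} with p = 0.743
C(4,3)·0.743^3·0.257^1 = 0.421657
C(4,4)·0.743^4·0.257^0 = 0.304758
Sum = 0.7264

0.7264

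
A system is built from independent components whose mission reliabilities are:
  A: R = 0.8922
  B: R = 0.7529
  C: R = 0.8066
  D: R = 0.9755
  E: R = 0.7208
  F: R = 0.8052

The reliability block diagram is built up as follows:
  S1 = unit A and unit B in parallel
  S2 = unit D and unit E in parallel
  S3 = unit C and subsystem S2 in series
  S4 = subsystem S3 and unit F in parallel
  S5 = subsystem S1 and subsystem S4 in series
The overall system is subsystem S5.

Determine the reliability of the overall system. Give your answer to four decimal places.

Parallel (A and B): 1 − (1 − 0.892200)(1 − 0.752900) = 0.973363
Parallel (D and E): 1 − (1 − 0.975500)(1 − 0.720800) = 0.993160
Series (C and [0.993160]): 0.806600 × 0.993160 = 0.801083
Parallel ([0.801083] and F): 1 − (1 − 0.801083)(1 − 0.805200) = 0.961251
Series ([0.973363] and [0.961251]): 0.973363 × 0.961251 = 0.9356

0.9356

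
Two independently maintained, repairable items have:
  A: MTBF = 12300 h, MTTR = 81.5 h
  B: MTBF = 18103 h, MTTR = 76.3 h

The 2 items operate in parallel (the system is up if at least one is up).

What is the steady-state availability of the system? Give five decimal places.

0.99997

A(A) = MTBF/(MTBF+MTTR) = 12300/(12300+81.5) = 0.993418
A(B) = MTBF/(MTBF+MTTR) = 18103/(18103+76.3) = 0.995803
Parallel availability: 1 − (1 − 0.993418)(1 − 0.995803) = 0.99997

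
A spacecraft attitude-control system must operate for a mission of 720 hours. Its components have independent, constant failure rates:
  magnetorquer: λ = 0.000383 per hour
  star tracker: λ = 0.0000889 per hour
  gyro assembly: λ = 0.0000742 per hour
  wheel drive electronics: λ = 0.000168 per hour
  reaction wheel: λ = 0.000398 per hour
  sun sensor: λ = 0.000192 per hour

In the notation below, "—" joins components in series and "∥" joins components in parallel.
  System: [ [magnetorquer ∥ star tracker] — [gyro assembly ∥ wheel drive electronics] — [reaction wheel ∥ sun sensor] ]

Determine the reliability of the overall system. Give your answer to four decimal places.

R(magnetorquer) = exp(−0.000383 × 720) = 0.758995
R(star tracker) = exp(−0.0000889 × 720) = 0.937997
R(gyro assembly) = exp(−0.0000742 × 720) = 0.947978
R(wheel drive electronics) = exp(−0.000168 × 720) = 0.886069
R(reaction wheel) = exp(−0.000398 × 720) = 0.750842
R(sun sensor) = exp(−0.000192 × 720) = 0.870890
Parallel (magnetorquer and star tracker): 1 − (1 − 0.758995)(1 − 0.937997) = 0.985057
Parallel (gyro assembly and wheel drive electronics): 1 − (1 − 0.947978)(1 − 0.886069) = 0.994073
Parallel (reaction wheel and sun sensor): 1 − (1 − 0.750842)(1 − 0.870890) = 0.967831
Series ([0.985057], [0.994073], and [0.967831]): 0.985057 × 0.994073 × 0.967831 = 0.9477

0.9477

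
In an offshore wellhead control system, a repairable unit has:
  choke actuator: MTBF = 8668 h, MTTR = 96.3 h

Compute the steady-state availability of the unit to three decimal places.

A(choke actuator) = MTBF/(MTBF+MTTR) = 8668/(8668+96.3) = 0.989

0.989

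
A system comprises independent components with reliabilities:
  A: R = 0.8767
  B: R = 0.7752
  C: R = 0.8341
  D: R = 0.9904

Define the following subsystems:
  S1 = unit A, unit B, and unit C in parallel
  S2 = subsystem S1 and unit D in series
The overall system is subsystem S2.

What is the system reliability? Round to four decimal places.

Parallel (A, B, and C): 1 − (1 − 0.876700)(1 − 0.775200)(1 − 0.834100) = 0.995402
Series ([0.995402] and D): 0.995402 × 0.990400 = 0.9858

0.9858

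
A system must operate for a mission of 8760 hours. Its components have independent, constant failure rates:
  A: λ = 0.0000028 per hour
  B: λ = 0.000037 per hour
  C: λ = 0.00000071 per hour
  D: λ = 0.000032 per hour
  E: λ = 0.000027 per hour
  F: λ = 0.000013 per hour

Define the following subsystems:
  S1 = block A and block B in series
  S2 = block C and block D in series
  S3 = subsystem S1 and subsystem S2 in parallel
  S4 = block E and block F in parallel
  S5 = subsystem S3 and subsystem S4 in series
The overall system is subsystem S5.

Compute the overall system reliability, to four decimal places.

R(A) = exp(−0.0000028 × 8760) = 0.975770
R(B) = exp(−0.000037 × 8760) = 0.723163
R(C) = exp(−0.00000071 × 8760) = 0.993800
R(D) = exp(−0.000032 × 8760) = 0.755542
R(E) = exp(−0.000027 × 8760) = 0.789370
R(F) = exp(−0.000013 × 8760) = 0.892365
Series (A and B): 0.975770 × 0.723163 = 0.705641
Series (C and D): 0.993800 × 0.755542 = 0.750858
Parallel ([0.705641] and [0.750858]): 1 − (1 − 0.705641)(1 − 0.750858) = 0.926663
Parallel (E and F): 1 − (1 − 0.789370)(1 − 0.892365) = 0.977329
Series ([0.926663] and [0.977329]): 0.926663 × 0.977329 = 0.9057

0.9057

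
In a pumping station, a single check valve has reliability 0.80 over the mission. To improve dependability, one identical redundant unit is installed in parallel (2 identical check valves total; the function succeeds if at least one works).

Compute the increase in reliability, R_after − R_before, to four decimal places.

R_before = 0.80
R_after = 1 − (1 − 0.80)^2 = 0.9600
ΔR = 0.9600 − 0.80 = 0.1600

0.1600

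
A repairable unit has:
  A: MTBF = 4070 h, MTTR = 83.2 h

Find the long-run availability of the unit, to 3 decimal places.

0.980

A(A) = MTBF/(MTBF+MTTR) = 4070/(4070+83.2) = 0.980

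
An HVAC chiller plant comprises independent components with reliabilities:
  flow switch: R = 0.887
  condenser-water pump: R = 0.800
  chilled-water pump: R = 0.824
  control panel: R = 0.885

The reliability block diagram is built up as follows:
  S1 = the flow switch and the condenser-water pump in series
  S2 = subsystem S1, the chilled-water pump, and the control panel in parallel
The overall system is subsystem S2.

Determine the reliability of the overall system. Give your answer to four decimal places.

Series (flow switch and condenser-water pump): 0.887000 × 0.800000 = 0.709600
Parallel ([0.709600], chilled-water pump, and control panel): 1 − (1 − 0.709600)(1 − 0.824000)(1 − 0.885000) = 0.9941

0.9941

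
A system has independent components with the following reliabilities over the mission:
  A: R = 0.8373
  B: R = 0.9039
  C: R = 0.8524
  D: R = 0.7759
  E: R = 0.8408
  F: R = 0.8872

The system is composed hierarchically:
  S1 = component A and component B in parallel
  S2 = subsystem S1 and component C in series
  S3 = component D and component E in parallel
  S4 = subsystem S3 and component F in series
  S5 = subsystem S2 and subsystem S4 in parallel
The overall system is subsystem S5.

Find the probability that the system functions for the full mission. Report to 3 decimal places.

Parallel (A and B): 1 − (1 − 0.83730)(1 − 0.90390) = 0.98436
Series ([0.98436] and C): 0.98436 × 0.85240 = 0.83907
Parallel (D and E): 1 − (1 − 0.77590)(1 − 0.84080) = 0.96432
Series ([0.96432] and F): 0.96432 × 0.88720 = 0.85554
Parallel ([0.83907] and [0.85554]): 1 − (1 − 0.83907)(1 − 0.85554) = 0.977

0.977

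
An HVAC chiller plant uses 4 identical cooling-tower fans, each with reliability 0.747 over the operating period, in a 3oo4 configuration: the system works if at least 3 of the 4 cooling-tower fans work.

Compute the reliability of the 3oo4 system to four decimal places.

R = Σ_{i=3}^{4} C(4,i) p^i (1−p)^{4−i} with p = 0.747
C(4,3)·0.747^3·0.253^1 = 0.421835
C(4,4)·0.747^4·0.253^0 = 0.311374
Sum = 0.7332

0.7332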